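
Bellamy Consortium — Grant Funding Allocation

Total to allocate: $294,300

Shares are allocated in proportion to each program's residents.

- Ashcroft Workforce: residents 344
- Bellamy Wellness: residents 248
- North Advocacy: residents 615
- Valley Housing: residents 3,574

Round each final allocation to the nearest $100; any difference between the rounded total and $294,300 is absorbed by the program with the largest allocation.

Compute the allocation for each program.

Combined residents = 4,781.
Raw shares: Ashcroft Workforce 344/4,781 × $294,300 = 21,175.32; Bellamy Wellness 248/4,781 × $294,300 = 15,265.93; North Advocacy 615/4,781 × $294,300 = 37,857.04; Valley Housing 3,574/4,781 × $294,300 = 220,001.72.
Rounded to nearest $100: Ashcroft Workforce $21,200; Bellamy Wellness $15,300; North Advocacy $37,900; Valley Housing $220,000. Sum = $294,400.
Difference $294,300 − $294,400 = −$100 applied to largest allocation (Valley Housing): Valley Housing becomes $219,900.

Ashcroft Workforce: $21,200 | Bellamy Wellness: $15,300 | North Advocacy: $37,900 | Valley Housing: $219,900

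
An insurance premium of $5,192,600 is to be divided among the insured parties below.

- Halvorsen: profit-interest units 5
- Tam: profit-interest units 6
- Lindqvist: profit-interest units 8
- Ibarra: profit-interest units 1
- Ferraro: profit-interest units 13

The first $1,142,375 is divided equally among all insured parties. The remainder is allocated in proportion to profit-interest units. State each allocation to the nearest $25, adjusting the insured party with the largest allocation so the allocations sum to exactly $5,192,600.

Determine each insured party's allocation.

Halvorsen: $842,150 | Tam: $964,875 | Lindqvist: $1,210,350 | Ibarra: $351,200 | Ferraro: $1,824,025

Equal tier: $1,142,375 ÷ 5 = $228,475 apiece.
Remainder $4,050,225 by profit-interest units (total 33): Halvorsen 613,670.45 → $613,675; Tam 736,404.55 → $736,400; Lindqvist 981,872.73 → $981,875; Ibarra 122,734.09 → $122,725; Ferraro 1,595,543.18 → $1,595,550.
Totals: Halvorsen $228,475 + $613,675 = $842,150; Tam $228,475 + $736,400 = $964,875; Lindqvist $228,475 + $981,875 = $1,210,350; Ibarra $228,475 + $122,725 = $351,200; Ferraro $228,475 + $1,595,550 = $1,824,025.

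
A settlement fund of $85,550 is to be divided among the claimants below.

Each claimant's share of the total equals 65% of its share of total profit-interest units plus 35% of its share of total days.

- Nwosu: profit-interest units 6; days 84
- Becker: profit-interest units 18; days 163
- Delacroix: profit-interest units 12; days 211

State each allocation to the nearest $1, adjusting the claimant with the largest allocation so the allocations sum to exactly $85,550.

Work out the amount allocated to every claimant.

Nwosu: $14,760; Becker: $38,460; Delacroix: $32,330

Totals — profit-interest units 36, days 458.
Blended shares (65% profit-interest units + 35% days): Nwosu 0.1725; Becker 0.4496; Delacroix 0.3779.
Raw shares: Nwosu 14,759.55; Becker 38,460.14; Delacroix 32,330.30.
At nearest $1: Nwosu $14,760; Becker $38,460; Delacroix $32,330. Sum = $85,550.
Rounded total matches; no reconciliation needed.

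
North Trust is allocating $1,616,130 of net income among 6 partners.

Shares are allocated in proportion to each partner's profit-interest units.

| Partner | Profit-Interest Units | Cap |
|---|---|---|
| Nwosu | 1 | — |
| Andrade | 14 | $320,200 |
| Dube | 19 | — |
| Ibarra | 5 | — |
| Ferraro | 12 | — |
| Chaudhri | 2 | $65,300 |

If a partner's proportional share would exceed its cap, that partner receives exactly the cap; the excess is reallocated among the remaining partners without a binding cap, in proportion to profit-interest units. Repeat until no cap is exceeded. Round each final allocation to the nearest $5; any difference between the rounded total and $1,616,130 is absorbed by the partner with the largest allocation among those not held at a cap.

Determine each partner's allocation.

Nwosu: $33,260 | Andrade: $320,200 | Dube: $631,945 | Ibarra: $166,300 | Ferraro: $399,125 | Chaudhri: $65,300

Sum of profit-interest units: 53.
Proportional shares (ignoring caps): Nwosu 30,493.02; Andrade 426,902.26; Dube 579,367.36; Ibarra 152,465.09; Ferraro 365,916.23; Chaudhri 60,986.04.
Held at cap: Andrade ($320,200); remaining pool $1,295,930 reallocated over remaining profit-interest units 39.
Held at cap: Chaudhri ($65,300); remaining pool $1,230,630 reallocated over remaining profit-interest units 37.
Remaining shares: Nwosu 33,260.27 → $33,260; Dube 631,945.14 → $631,945; Ibarra 166,301.35 → $166,300; Ferraro 399,123.24 → $399,125.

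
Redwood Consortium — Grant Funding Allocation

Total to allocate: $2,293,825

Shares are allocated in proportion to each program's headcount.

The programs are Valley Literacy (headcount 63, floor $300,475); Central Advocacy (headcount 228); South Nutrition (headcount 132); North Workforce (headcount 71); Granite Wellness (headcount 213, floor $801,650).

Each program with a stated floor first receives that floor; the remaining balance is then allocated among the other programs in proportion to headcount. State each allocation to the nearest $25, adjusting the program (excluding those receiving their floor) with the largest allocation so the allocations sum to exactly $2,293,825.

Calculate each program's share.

Valley Literacy: $300,475 · Central Advocacy: $630,400 · South Nutrition: $364,975 · North Workforce: $196,325 · Granite Wellness: $801,650

Fund the minimums — Valley Literacy $300,475; Granite Wellness $801,650. Remaining pool $1,191,700.
Remaining pool split over remaining headcount 431: Central Advocacy 630,412.06 → $630,400; South Nutrition 364,975.41 → $364,975; North Workforce 196,312.53 → $196,325.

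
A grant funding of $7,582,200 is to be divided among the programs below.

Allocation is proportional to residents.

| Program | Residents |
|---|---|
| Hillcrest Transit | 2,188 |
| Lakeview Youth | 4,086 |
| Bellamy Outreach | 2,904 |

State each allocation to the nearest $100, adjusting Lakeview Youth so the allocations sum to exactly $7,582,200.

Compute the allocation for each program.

Residents total: 9,178.
Unrounded shares: Hillcrest Transit 2,188/9,178 × $7,582,200 = 1,807,567.40; Lakeview Youth 4,086/9,178 × $7,582,200 = 3,375,557.77; Bellamy Outreach 2,904/9,178 × $7,582,200 = 2,399,074.83.
Rounded to nearest $100: Hillcrest Transit $1,807,600; Lakeview Youth $3,375,600; Bellamy Outreach $2,399,100. Sum = $7,582,300.
Difference $7,582,200 − $7,582,300 = −$100 applied to Lakeview Youth: Lakeview Youth becomes $3,375,500.

Hillcrest Transit: $1,807,600 · Lakeview Youth: $3,375,500 · Bellamy Outreach: $2,399,100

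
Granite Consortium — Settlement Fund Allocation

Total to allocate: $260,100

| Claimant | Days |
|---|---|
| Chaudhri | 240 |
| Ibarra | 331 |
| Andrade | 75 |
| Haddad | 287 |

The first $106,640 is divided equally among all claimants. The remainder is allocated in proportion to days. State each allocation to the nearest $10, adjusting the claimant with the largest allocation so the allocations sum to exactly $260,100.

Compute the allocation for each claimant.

Chaudhri: $66,140; Ibarra: $81,090; Andrade: $39,000; Haddad: $73,870

Equal tier: $106,640 ÷ 4 = $26,660 apiece.
Remainder $153,460 by days (total 933): Chaudhri 39,475.24 → $39,480; Ibarra 54,442.94 → $54,440; Andrade 12,336.01 → $12,340; Haddad 47,205.81 → $47,210.
Rounding difference −$10 on remainder applied to Ibarra.
Totals: Chaudhri $26,660 + $39,480 = $66,140; Ibarra $26,660 + $54,430 = $81,090; Andrade $26,660 + $12,340 = $39,000; Haddad $26,660 + $47,210 = $73,870.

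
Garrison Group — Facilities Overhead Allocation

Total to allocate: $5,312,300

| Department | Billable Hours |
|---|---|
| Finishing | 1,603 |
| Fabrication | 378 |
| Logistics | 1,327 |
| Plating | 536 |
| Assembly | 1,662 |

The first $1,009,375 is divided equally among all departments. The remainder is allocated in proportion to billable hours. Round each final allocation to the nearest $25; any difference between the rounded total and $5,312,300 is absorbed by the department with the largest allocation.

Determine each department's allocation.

Finishing: $1,454,625 | Fabrication: $497,275 | Logistics: $1,238,925 | Plating: $620,750 | Assembly: $1,500,725

Equal tier: $1,009,375 ÷ 5 = $201,875 apiece.
Remainder $4,302,925 by billable hours (total 5,506): Finishing 1,252,740.42 → $1,252,750; Fabrication 295,406.04 → $295,400; Logistics 1,037,047.13 → $1,037,050; Plating 418,882.64 → $418,875; Assembly 1,298,848.77 → $1,298,850.
Totals: Finishing $201,875 + $1,252,750 = $1,454,625; Fabrication $201,875 + $295,400 = $497,275; Logistics $201,875 + $1,037,050 = $1,238,925; Plating $201,875 + $418,875 = $620,750; Assembly $201,875 + $1,298,850 = $1,500,725.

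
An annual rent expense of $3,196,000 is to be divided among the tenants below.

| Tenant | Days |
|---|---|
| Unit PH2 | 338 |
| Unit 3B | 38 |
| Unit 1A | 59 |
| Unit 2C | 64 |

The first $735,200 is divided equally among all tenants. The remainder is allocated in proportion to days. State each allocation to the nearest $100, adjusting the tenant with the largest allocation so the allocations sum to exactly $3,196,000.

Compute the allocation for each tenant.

Unit PH2: $1,850,600 · Unit 3B: $371,200 · Unit 1A: $474,800 · Unit 2C: $499,400

$735,200 shared equally gives $183,800 per tenant.
Remainder $2,460,800 by days (total 499): Unit PH2 1,666,834.47 → $1,666,800; Unit 3B 187,395.59 → $187,400; Unit 1A 290,956.31 → $291,000; Unit 2C 315,613.63 → $315,600.
Totals: Unit PH2 $183,800 + $1,666,800 = $1,850,600; Unit 3B $183,800 + $187,400 = $371,200; Unit 1A $183,800 + $291,000 = $474,800; Unit 2C $183,800 + $315,600 = $499,400.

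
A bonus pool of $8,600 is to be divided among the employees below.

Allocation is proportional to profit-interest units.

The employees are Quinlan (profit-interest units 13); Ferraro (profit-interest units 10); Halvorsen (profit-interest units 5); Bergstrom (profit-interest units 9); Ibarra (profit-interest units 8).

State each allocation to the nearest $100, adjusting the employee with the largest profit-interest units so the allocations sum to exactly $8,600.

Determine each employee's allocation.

Quinlan: $2,500 · Ferraro: $1,900 · Halvorsen: $1,000 · Bergstrom: $1,700 · Ibarra: $1,500

Total profit-interest units = 13 + 10 + 5 + 9 + 8 = 45.
Proportional shares: Quinlan 2,484.44; Ferraro 1,911.11; Halvorsen 955.56; Bergstrom 1,720.00; Ibarra 1,528.89.
Rounded to nearest $100: Quinlan $2,500; Ferraro $1,900; Halvorsen $1,000; Bergstrom $1,700; Ibarra $1,500. Sum = $8,600.
Sum already equals the total — no adjustment.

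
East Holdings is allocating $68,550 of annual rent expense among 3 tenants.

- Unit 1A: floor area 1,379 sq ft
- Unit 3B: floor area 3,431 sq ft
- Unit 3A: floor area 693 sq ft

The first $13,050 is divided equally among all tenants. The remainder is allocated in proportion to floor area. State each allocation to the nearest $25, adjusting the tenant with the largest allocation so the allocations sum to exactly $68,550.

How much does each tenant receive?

Unit 1A: $18,250; Unit 3B: $38,950; Unit 3A: $11,350

Equal tier: $13,050 ÷ 3 = $4,350 apiece.
Remainder $55,500 by floor area (total 5,503): Unit 1A 13,907.78 → $13,900; Unit 3B 34,603.03 → $34,600; Unit 3A 6,989.19 → $7,000.
Totals: Unit 1A $4,350 + $13,900 = $18,250; Unit 3B $4,350 + $34,600 = $38,950; Unit 3A $4,350 + $7,000 = $11,350.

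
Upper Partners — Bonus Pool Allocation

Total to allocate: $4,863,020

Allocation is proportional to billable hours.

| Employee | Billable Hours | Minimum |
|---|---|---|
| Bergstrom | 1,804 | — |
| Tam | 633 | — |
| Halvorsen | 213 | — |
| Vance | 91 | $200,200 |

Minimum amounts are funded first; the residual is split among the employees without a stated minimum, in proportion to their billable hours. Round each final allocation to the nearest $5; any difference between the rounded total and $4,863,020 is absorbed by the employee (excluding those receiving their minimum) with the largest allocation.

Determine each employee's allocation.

Bergstrom: $3,174,235; Tam: $1,113,800; Halvorsen: $374,785; Vance: $200,200

Fund the minimums — Vance $200,200. Residual $4,662,820.
Residual split over remaining billable hours 2,650: Bergstrom 3,174,236.71 → $3,174,235; Tam 1,113,798.14 → $1,113,800; Halvorsen 374,785.15 → $374,785.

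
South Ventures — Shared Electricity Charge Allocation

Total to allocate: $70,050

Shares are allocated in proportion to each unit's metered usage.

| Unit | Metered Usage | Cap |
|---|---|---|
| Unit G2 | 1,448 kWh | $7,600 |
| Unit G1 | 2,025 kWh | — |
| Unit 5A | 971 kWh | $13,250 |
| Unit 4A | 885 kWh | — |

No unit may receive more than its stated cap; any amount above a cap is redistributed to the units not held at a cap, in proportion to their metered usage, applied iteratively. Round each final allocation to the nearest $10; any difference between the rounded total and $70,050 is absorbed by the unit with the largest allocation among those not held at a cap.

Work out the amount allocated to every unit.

Sum of metered usage: 5,329.
Unconstrained shares: Unit G2 19,034.04; Unit G1 26,618.74; Unit 5A 12,763.85; Unit 4A 11,633.37.
Held at cap: Unit G2 ($7,600); residual $62,450 reallocated over remaining metered usage 3,881.
Held at cap: Unit 5A ($13,250); residual $49,200 reallocated over remaining metered usage 2,910.
Shares after redistribution: Unit G1 34,237.11 → $34,240; Unit 4A 14,962.89 → $14,960.

Unit G2: $7,600 | Unit G1: $34,240 | Unit 5A: $13,250 | Unit 4A: $14,960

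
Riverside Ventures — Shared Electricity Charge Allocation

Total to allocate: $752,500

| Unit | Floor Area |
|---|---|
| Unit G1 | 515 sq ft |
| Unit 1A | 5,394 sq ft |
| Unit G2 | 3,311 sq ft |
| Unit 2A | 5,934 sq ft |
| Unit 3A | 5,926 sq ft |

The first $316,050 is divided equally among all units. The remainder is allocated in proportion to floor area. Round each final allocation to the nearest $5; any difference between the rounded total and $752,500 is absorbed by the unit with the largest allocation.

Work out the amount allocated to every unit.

Equal tier: $316,050 ÷ 5 = $63,210 apiece.
Remainder $436,450 by floor area (total 21,080): Unit G1 10,662.80 → $10,665; Unit 1A 111,679.85 → $111,680; Unit G2 68,552.46 → $68,550; Unit 2A 122,860.26 → $122,860; Unit 3A 122,694.63 → $122,695.
Totals: Unit G1 $63,210 + $10,665 = $73,875; Unit 1A $63,210 + $111,680 = $174,890; Unit G2 $63,210 + $68,550 = $131,760; Unit 2A $63,210 + $122,860 = $186,070; Unit 3A $63,210 + $122,695 = $185,905.

Unit G1: $73,875 | Unit 1A: $174,890 | Unit G2: $131,760 | Unit 2A: $186,070 | Unit 3A: $185,905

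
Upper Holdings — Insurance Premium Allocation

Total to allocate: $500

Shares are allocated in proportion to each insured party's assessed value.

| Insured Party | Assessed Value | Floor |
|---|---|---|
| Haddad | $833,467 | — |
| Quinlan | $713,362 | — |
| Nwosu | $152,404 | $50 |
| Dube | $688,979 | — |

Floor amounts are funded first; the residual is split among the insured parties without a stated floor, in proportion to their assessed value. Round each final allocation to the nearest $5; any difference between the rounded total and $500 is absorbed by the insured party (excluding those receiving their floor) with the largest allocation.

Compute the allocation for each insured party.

Fund the minimums — Nwosu $50. Remaining pool $450.
Remaining pool split over remaining assessed value 2,235,808: Haddad 167.75 → $170; Quinlan 143.58 → $145; Dube 138.67 → $140.
Rounding difference −$5 applied to Haddad → $165.

Haddad: $165 | Quinlan: $145 | Nwosu: $50 | Dube: $140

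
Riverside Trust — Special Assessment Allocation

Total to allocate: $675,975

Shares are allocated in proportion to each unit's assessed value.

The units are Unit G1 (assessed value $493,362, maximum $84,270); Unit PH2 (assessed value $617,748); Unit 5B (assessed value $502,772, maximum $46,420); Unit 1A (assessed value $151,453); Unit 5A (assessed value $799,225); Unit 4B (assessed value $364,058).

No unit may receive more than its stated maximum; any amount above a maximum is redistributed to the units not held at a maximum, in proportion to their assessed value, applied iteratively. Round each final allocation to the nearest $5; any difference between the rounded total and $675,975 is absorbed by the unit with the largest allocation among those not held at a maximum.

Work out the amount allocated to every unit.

Total assessed value = 2,928,618.
Proportional shares (ignoring caps): Unit G1 113,876.37; Unit PH2 142,586.78; Unit 5B 116,048.36; Unit 1A 34,957.94; Unit 5A 184,474.77; Unit 4B 84,030.80.
Held at cap: Unit G1 ($84,270), Unit 5B ($46,420); residual $545,285 reallocated over remaining assessed value 1,932,484.
Shares after redistribution: Unit PH2 174,308.67 → $174,310; Unit 1A 42,735.18 → $42,735; Unit 5A 225,515.66 → $225,515; Unit 4B 102,725.49 → $102,725.

Unit G1: $84,270 · Unit PH2: $174,310 · Unit 5B: $46,420 · Unit 1A: $42,735 · Unit 5A: $225,515 · Unit 4B: $102,725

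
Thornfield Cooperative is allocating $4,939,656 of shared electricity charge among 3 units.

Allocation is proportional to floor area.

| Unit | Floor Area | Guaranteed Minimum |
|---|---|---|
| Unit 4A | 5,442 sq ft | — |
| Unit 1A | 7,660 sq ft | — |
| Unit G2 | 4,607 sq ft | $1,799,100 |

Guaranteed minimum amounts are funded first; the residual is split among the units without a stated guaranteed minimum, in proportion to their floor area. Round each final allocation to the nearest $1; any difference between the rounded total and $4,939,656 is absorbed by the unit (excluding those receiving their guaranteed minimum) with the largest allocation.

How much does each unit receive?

Unit 4A: $1,304,450 · Unit 1A: $1,836,106 · Unit G2: $1,799,100

Fund the minimums — Unit G2 $1,799,100. Balance $3,140,556.
Balance split over remaining floor area 13,102: Unit 4A 1,304,450.14 → $1,304,450; Unit 1A 1,836,105.86 → $1,836,106.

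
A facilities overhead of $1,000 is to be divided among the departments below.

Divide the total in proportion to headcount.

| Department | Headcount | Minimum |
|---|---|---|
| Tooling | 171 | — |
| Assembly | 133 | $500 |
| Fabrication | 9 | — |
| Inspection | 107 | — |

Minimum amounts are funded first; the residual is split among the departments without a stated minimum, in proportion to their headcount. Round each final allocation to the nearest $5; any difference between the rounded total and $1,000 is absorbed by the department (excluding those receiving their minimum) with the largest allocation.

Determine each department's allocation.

Minimums first: Assembly $500. Residual $500.
Residual split over remaining headcount 287: Tooling 297.91 → $300; Fabrication 15.68 → $15; Inspection 186.41 → $185.

Tooling: $300; Assembly: $500; Fabrication: $15; Inspection: $185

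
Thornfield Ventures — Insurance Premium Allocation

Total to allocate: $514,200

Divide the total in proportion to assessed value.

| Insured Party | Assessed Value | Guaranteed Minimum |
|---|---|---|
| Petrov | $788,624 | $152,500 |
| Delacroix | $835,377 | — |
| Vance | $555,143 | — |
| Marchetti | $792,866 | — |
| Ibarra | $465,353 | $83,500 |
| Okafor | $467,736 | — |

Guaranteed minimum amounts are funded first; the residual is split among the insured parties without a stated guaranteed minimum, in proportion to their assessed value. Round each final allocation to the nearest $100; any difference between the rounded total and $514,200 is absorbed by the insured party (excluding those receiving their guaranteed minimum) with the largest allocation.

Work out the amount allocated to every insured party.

Fund the minimums — Petrov $152,500; Ibarra $83,500. Residual $278,200.
Residual split over remaining assessed value 2,651,122: Delacroix 87,661.71 → $87,700; Vance 58,254.88 → $58,300; Marchetti 83,200.74 → $83,200; Okafor 49,082.67 → $49,100.
Rounding difference −$100 applied to Delacroix → $87,600.

Petrov: $152,500; Delacroix: $87,600; Vance: $58,300; Marchetti: $83,200; Ibarra: $83,500; Okafor: $49,100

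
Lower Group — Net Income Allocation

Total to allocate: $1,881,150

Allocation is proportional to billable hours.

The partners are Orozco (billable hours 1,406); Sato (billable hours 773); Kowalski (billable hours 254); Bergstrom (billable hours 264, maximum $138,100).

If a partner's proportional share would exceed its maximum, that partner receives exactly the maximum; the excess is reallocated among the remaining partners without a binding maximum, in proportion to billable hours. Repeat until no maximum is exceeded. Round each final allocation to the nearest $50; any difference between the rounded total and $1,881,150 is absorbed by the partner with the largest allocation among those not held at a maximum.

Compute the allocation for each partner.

Orozco: $1,007,300 · Sato: $553,800 · Kowalski: $181,950 · Bergstrom: $138,100

Combined billable hours = 2,697.
Unconstrained shares: Orozco 980,681.09; Sato 539,165.35; Kowalski 177,164.29; Bergstrom 184,139.27.
Cap binds for Bergstrom ($138,100); remaining pool $1,743,050 reallocated over remaining billable hours 2,433.
Remaining shares: Orozco 1,007,286.60 → $1,007,300; Sato 553,792.70 → $553,800; Kowalski 181,970.69 → $181,950.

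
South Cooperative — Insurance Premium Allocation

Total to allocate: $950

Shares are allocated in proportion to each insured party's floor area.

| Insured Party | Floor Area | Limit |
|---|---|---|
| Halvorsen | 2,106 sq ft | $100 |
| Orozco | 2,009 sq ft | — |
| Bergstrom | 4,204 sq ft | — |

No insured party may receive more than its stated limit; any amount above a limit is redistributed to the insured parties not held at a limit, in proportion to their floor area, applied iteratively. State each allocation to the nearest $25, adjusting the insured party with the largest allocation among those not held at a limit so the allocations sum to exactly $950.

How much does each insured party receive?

Halvorsen: $100; Orozco: $275; Bergstrom: $575

Combined floor area = 8,319.
Proportional shares (ignoring caps): Halvorsen 240.50; Orozco 229.42; Bergstrom 480.08.
Held at cap: Halvorsen ($100); balance $850 reallocated over remaining floor area 6,213.
Redistributed shares: Orozco 274.85 → $275; Bergstrom 575.15 → $575.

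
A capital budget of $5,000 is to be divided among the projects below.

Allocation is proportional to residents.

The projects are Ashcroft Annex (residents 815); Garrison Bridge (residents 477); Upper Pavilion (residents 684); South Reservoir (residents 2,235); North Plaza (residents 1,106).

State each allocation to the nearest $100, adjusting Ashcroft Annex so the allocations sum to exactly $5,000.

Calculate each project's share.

Total residents = 5,317.
Unrounded shares: Ashcroft Annex 815/5,317 × $5,000 = 766.41; Garrison Bridge 477/5,317 × $5,000 = 448.56; Upper Pavilion 684/5,317 × $5,000 = 643.22; South Reservoir 2,235/5,317 × $5,000 = 2,101.75; North Plaza 1,106/5,317 × $5,000 = 1,040.06.
After rounding ($100): Ashcroft Annex $800; Garrison Bridge $400; Upper Pavilion $600; South Reservoir $2,100; North Plaza $1,000. Sum = $4,900.
Difference $5,000 − $4,900 = +$100 applied to Ashcroft Annex: Ashcroft Annex becomes $900.

Ashcroft Annex: $900; Garrison Bridge: $400; Upper Pavilion: $600; South Reservoir: $2,100; North Plaza: $1,000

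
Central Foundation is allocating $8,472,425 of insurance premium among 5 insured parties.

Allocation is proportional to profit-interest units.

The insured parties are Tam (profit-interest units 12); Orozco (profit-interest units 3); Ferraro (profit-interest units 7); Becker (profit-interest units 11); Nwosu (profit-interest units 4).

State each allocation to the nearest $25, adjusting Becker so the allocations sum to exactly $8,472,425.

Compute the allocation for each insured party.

Tam: $2,747,825; Orozco: $686,950; Ferraro: $1,602,900; Becker: $2,518,800; Nwosu: $915,950

Combined profit-interest units = 37.
Pro-rata amounts: Tam 12/37 × $8,472,425 = 2,747,813.51; Orozco 3/37 × $8,472,425 = 686,953.38; Ferraro 7/37 × $8,472,425 = 1,602,891.22; Becker 11/37 × $8,472,425 = 2,518,829.05; Nwosu 4/37 × $8,472,425 = 915,937.84.
Rounded to nearest $25: Tam $2,747,825; Orozco $686,950; Ferraro $1,602,900; Becker $2,518,825; Nwosu $915,950. Sum = $8,472,450.
Difference $8,472,425 − $8,472,450 = −$25 applied to Becker: Becker becomes $2,518,800.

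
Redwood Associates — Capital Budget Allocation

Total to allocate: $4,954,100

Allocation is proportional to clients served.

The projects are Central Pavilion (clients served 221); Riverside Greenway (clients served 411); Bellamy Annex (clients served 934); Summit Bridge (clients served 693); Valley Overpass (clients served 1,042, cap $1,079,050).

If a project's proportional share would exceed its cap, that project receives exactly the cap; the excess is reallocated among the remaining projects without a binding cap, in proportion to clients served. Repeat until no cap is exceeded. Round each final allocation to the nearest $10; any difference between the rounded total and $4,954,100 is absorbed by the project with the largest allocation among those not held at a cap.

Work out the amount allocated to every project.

Combined clients served = 3,301.
Proportional shares (ignoring caps): Central Pavilion 331,674.07; Riverside Greenway 616,823.72; Bellamy Annex 1,401,735.66; Summit Bridge 1,040,045.83; Valley Overpass 1,563,820.72.
Cap binds for Valley Overpass ($1,079,050); remaining pool $3,875,050 reallocated over remaining clients served 2,259.
Redistributed shares: Central Pavilion 379,099.62 → $379,100; Riverside Greenway 705,022.38 → $705,020; Bellamy Annex 1,602,167.64 → $1,602,170; Summit Bridge 1,188,760.36 → $1,188,760.

Central Pavilion: $379,100 · Riverside Greenway: $705,020 · Bellamy Annex: $1,602,170 · Summit Bridge: $1,188,760 · Valley Overpass: $1,079,050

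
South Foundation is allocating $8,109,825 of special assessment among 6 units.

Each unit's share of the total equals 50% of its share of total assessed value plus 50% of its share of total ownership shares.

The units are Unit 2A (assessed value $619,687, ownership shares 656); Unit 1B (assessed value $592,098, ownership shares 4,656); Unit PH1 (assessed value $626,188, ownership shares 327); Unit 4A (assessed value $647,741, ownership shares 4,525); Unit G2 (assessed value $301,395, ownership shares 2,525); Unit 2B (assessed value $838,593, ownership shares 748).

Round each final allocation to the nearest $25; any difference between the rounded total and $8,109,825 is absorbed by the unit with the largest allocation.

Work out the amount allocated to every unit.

Unit 2A: $891,000; Unit 1B: $2,067,250; Unit PH1: $799,000; Unit 4A: $2,089,925; Unit G2: $1,099,050; Unit 2B: $1,163,600

Assessed value total 3,625,702; ownership shares total 13,437.
Combined weights (50% assessed value + 50% ownership shares): Unit 2A 0.1099; Unit 1B 0.2549; Unit PH1 0.0985; Unit 4A 0.2577; Unit G2 0.1355; Unit 2B 0.1435.
Pro-rata amounts: Unit 2A 891,008.07; Unit 1B 2,067,241.72; Unit PH1 798,995.61; Unit 4A 2,089,939.58; Unit G2 1,099,048.83; Unit 2B 1,163,591.19.
Rounded to nearest $25: Unit 2A $891,000; Unit 1B $2,067,250; Unit PH1 $799,000; Unit 4A $2,089,950; Unit G2 $1,099,050; Unit 2B $1,163,600. Sum = $8,109,850.
Difference $8,109,825 − $8,109,850 = −$25 applied to largest allocation (Unit 4A): Unit 4A becomes $2,089,925.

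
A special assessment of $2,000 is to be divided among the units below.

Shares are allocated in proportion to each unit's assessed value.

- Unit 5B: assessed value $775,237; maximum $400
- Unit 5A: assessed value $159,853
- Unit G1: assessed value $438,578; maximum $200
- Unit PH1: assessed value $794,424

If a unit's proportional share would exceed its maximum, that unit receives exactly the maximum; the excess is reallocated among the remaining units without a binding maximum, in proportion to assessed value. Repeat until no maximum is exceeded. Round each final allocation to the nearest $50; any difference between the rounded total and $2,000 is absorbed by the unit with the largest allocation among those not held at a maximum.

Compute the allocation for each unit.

Unit 5B: $400 | Unit 5A: $250 | Unit G1: $200 | Unit PH1: $1,150

Total assessed value = 2,168,092.
Pro-rata shares before constraints: Unit 5B 715.13; Unit 5A 147.46; Unit G1 404.58; Unit PH1 732.83.
Held at cap: Unit 5B ($400), Unit G1 ($200); residual $1,400 reallocated over remaining assessed value 954,277.
Shares after redistribution: Unit 5A 234.52 → $250; Unit PH1 1,165.48 → $1,150.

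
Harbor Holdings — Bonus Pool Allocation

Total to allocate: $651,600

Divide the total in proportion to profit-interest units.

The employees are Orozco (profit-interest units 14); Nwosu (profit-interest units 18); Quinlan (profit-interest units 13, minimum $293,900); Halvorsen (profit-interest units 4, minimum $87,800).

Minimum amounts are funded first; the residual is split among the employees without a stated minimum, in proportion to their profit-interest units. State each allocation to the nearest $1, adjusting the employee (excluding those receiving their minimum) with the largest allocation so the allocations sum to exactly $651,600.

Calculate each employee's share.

Orozco: $118,081 | Nwosu: $151,819 | Quinlan: $293,900 | Halvorsen: $87,800

Fund the minimums — Quinlan $293,900; Halvorsen $87,800. Balance $269,900.
Balance split over remaining profit-interest units 32: Orozco 118,081.25 → $118,081; Nwosu 151,818.75 → $151,819.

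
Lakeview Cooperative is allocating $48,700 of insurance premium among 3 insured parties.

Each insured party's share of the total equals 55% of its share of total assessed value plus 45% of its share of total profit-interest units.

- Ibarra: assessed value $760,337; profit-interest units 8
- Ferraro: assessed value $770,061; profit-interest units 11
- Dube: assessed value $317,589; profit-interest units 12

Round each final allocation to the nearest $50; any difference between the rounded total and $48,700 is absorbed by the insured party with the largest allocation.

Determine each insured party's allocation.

Assessed value total 1,847,987; profit-interest units total 31.
Blended shares (55% assessed value + 45% profit-interest units): Ibarra 0.3424; Ferraro 0.3889; Dube 0.2687.
Raw shares: Ibarra 16,675.92; Ferraro 18,937.67; Dube 13,086.41.
After rounding ($50): Ibarra $16,700; Ferraro $18,950; Dube $13,100. Sum = $48,750.
Difference $48,700 − $48,750 = −$50 applied to largest allocation (Ferraro): Ferraro becomes $18,900.

Ibarra: $16,700; Ferraro: $18,900; Dube: $13,100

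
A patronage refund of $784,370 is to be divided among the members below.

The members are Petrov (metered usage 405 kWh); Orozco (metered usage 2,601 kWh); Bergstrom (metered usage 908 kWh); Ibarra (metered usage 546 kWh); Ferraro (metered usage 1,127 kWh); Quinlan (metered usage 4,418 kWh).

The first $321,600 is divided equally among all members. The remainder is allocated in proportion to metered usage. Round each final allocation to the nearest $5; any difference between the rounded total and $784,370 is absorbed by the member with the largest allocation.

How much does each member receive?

Petrov: $72,335 | Orozco: $173,905 | Bergstrom: $95,600 | Ibarra: $78,855 | Ferraro: $105,730 | Quinlan: $257,945

First tranche $321,600 split equally: $53,600 each.
Remainder $462,770 by metered usage (total 10,005): Petrov 18,732.82 → $18,735; Orozco 120,306.32 → $120,305; Bergstrom 41,998.52 → $42,000; Ibarra 25,254.61 → $25,255; Ferraro 52,128.11 → $52,130; Quinlan 204,349.61 → $204,350.
Rounding difference −$5 on remainder applied to Quinlan.
Totals: Petrov $53,600 + $18,735 = $72,335; Orozco $53,600 + $120,305 = $173,905; Bergstrom $53,600 + $42,000 = $95,600; Ibarra $53,600 + $25,255 = $78,855; Ferraro $53,600 + $52,130 = $105,730; Quinlan $53,600 + $204,345 = $257,945.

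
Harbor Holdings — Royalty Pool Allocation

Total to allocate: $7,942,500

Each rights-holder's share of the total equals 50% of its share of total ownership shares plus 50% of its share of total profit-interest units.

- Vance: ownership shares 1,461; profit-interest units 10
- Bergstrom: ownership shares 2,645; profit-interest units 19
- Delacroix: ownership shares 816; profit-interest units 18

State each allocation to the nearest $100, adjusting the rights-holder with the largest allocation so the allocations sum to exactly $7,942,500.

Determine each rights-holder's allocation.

Vance: $2,023,700; Bergstrom: $3,739,500; Delacroix: $2,179,300

Ownership shares total 4,922; profit-interest units total 47.
Composite weights (50% ownership shares + 50% profit-interest units): Vance 0.2548; Bergstrom 0.4708; Delacroix 0.2744.
Pro-rata amounts: Vance 2,023,735.16; Bergstrom 3,739,481.88; Delacroix 2,179,282.96.
Rounded to nearest $100: Vance $2,023,700; Bergstrom $3,739,500; Delacroix $2,179,300. Sum = $7,942,500.
Rounded total matches; no reconciliation needed.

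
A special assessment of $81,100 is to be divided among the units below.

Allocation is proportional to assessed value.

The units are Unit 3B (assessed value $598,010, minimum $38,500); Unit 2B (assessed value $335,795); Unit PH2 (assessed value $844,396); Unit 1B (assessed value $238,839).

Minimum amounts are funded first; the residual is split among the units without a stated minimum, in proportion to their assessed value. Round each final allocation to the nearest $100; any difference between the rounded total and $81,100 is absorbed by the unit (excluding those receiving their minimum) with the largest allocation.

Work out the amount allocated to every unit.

Unit 3B: $38,500; Unit 2B: $10,100; Unit PH2: $25,300; Unit 1B: $7,200

Fund the minimums — Unit 3B $38,500. Residual $42,600.
Residual split over remaining assessed value 1,419,030: Unit 2B 10,080.74 → $10,100; Unit PH2 25,349.20 → $25,300; Unit 1B 7,170.07 → $7,200.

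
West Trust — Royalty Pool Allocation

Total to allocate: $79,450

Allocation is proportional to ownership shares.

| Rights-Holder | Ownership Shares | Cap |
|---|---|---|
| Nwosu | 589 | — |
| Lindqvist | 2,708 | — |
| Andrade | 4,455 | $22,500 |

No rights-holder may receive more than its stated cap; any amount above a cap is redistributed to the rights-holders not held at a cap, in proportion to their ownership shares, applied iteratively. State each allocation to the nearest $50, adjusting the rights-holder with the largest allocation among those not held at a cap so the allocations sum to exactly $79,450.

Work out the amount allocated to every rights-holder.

Nwosu: $10,150; Lindqvist: $46,800; Andrade: $22,500

Combined ownership shares = 7,752.
Proportional shares (ignoring caps): Nwosu 6,036.64; Lindqvist 27,754.21; Andrade 45,659.15.
Held at cap: Andrade ($22,500); balance $56,950 reallocated over remaining ownership shares 3,297.
Remaining shares: Nwosu 10,173.96 → $10,150; Lindqvist 46,776.04 → $46,800.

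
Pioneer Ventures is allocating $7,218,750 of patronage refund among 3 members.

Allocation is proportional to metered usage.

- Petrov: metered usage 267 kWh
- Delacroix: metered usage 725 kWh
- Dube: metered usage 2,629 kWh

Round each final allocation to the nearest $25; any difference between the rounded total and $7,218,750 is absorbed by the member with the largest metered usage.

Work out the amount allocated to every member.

Petrov: $532,275 | Delacroix: $1,445,350 | Dube: $5,241,125

Metered usage total: 267 + 725 + 2,629 = 3,621.
Proportional shares: Petrov 532,285.63; Delacroix 1,445,344.86; Dube 5,241,119.51.
After rounding ($25): Petrov $532,275; Delacroix $1,445,350; Dube $5,241,125. Sum = $7,218,750.
No rounding difference to absorb.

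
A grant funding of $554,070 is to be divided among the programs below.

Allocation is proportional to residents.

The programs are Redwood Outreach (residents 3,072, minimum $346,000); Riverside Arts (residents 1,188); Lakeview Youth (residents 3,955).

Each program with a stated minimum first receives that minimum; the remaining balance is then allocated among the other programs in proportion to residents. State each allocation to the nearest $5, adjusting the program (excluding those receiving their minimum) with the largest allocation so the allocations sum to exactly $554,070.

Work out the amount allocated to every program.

Redwood Outreach: $346,000; Riverside Arts: $48,065; Lakeview Youth: $160,005

Fund the minimums — Redwood Outreach $346,000. Remaining pool $208,070.
Remaining pool split over remaining residents 5,143: Riverside Arts 48,062.83 → $48,065; Lakeview Youth 160,007.17 → $160,005.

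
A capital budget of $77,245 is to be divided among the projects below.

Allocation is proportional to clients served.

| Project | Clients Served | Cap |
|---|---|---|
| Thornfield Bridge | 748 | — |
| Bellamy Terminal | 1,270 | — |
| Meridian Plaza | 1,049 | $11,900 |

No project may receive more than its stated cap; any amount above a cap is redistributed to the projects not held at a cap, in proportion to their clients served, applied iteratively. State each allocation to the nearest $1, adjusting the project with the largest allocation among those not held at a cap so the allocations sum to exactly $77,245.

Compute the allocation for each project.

Thornfield Bridge: $24,221; Bellamy Terminal: $41,124; Meridian Plaza: $11,900

Clients served total: 3,067.
Unconstrained shares: Thornfield Bridge 18,839.02; Bellamy Terminal 31,986.03; Meridian Plaza 26,419.96.
Capped: Meridian Plaza ($11,900); balance $65,345 reallocated over remaining clients served 2,018.
Redistributed shares: Thornfield Bridge 24,221.04 → $24,221; Bellamy Terminal 41,123.96 → $41,124.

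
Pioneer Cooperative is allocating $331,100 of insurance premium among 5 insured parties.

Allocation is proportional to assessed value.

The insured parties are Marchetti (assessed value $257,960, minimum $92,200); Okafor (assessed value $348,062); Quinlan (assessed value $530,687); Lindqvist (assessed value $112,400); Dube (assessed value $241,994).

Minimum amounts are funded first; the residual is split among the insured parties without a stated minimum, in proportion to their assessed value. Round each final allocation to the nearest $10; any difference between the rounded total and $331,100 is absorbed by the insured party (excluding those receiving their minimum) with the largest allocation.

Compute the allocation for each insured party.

Fund the minimums — Marchetti $92,200. Residual $238,900.
Residual split over remaining assessed value 1,233,143: Okafor 67,430.96 → $67,430; Quinlan 102,811.37 → $102,810; Lindqvist 21,775.54 → $21,780; Dube 46,882.13 → $46,880.

Marchetti: $92,200; Okafor: $67,430; Quinlan: $102,810; Lindqvist: $21,780; Dube: $46,880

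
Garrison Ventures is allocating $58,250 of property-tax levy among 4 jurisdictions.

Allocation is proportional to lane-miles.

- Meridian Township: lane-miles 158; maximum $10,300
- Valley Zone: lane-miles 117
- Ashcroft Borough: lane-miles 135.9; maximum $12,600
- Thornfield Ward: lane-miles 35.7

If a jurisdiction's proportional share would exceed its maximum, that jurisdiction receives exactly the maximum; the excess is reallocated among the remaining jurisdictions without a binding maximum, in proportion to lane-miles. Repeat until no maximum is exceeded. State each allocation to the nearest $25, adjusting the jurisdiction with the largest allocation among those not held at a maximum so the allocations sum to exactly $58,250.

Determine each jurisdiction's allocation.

Meridian Township: $10,300; Valley Zone: $27,075; Ashcroft Borough: $12,600; Thornfield Ward: $8,275

Combined lane-miles = 446.6.
Pro-rata shares before constraints: Meridian Township 20,607.93; Valley Zone 15,260.30; Ashcroft Borough 17,725.43; Thornfield Ward 4,656.35.
Cap binds for Meridian Township ($10,300), Ashcroft Borough ($12,600); residual $35,350 reallocated over remaining lane-miles 152.7.
Remaining shares: Valley Zone 27,085.46 → $27,075; Thornfield Ward 8,264.54 → $8,275.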